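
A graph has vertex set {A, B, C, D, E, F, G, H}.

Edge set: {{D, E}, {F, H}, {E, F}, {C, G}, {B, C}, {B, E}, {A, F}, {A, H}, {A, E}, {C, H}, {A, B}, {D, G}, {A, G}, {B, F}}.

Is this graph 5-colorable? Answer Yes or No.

The chromatic number is 4. A, B, E, F form a clique, so at least 4 colors are needed.
A valid assignment using 4 colors: A=1, B=3, C=1, D=1, E=4, F=2, G=2, H=3.
Since 5 ≥ 4, a proper 5-coloring certainly exists.

Yes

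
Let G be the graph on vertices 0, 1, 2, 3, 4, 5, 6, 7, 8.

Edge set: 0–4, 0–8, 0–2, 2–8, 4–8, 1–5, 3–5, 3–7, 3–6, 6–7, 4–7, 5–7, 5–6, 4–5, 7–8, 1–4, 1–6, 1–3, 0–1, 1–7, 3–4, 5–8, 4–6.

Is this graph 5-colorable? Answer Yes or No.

No

1, 3, 4, 5, 6, 7 form a clique, so at least 6 colors are needed.
So 5 colors are not enough.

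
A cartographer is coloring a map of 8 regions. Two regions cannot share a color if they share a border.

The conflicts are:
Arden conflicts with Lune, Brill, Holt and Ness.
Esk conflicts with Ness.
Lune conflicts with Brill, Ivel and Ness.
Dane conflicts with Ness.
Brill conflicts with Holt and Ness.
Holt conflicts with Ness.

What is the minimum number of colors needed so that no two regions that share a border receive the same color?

4

Arden, Lune, Brill, Ness pairwise conflict, so at least 4 colors are needed.
4 colors suffice: Arden=4, Esk=2, Lune=2, Dane=2, Brill=3, Holt=2, Ivel=1, Ness=1. Every pair that conflicts lands in different colors.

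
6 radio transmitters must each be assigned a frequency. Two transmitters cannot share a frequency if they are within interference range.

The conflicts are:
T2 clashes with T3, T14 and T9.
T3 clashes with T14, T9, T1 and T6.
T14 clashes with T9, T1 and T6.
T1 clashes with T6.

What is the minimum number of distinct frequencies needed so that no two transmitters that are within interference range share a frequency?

4

T2, T3, T14, T9 all conflict with each other, so at least 4 frequencies are needed.
4 frequencies suffice: frequency 1 → {T14}; frequency 2 → {T3}; frequency 3 → {T9, T1}; frequency 4 → {T2, T6}. Every pair that conflicts lands in different frequencies.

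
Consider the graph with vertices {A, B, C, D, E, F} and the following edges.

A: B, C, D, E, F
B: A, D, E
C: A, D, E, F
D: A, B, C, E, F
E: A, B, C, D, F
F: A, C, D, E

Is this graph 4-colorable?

No

A, C, D, E, F form a clique, so at least 5 colors are needed.
So 4 colors are not enough.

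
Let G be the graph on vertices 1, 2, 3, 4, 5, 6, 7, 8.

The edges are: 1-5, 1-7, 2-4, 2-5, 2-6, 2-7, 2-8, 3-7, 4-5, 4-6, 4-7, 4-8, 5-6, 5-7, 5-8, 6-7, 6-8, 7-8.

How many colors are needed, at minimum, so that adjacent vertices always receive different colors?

6

2, 4, 5, 6, 7, 8 are pairwise adjacent (a clique of size 6), so at least 6 colors are needed.
6 colors suffice: 1=c, 2=f, 3=b, 4=c, 5=b, 6=d, 7=a, 8=e. No two adjacent vertices share a color.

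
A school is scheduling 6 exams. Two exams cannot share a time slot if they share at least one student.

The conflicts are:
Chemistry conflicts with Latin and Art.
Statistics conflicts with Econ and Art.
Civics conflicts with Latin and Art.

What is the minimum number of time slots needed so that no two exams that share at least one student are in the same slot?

2

Chemistry and Latin conflict, so at least 2 time slots are needed.
2 time slots suffice: time slot 1 → {Latin, Econ, Art}; time slot 2 → {Chemistry, Statistics, Civics}. No two conflicting exams share a time slot.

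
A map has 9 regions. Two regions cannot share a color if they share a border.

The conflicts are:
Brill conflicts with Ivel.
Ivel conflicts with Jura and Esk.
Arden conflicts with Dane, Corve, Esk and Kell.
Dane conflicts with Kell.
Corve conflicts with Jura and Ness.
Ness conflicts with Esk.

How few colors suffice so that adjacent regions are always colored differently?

3

Arden, Dane, Kell pairwise conflict, so at least 3 colors are needed.
3 colors suffice: color 1 → {Ivel, Arden, Ness}; color 2 → {Brill, Dane, Corve, Esk}; color 3 → {Jura, Kell}. Every pair that conflicts lands in different colors.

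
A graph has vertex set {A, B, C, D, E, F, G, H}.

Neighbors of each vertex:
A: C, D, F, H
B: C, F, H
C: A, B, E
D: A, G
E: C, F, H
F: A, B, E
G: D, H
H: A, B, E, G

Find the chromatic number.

2

A and D are adjacent, so at least 2 colors are needed.
One proper 2-coloring: A=red, B=red, C=blue, D=blue, E=red, F=blue, G=red, H=blue. Each edge has distinct colors on its endpoints.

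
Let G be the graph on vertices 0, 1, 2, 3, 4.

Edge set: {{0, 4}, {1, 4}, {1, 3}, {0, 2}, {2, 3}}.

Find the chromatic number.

3

The cycle 2-0-4-1-3-2 has odd length 5, so it cannot be 2-colored; at least 3 colors are needed.
3 colors suffice: color red → {3, 4}; color blue → {0, 1}; color green → {2}. Each edge has distinct colors on its endpoints.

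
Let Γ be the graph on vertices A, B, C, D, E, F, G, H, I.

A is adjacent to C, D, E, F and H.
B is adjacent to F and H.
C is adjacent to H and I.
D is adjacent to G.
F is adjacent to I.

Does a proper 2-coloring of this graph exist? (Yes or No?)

No

A, C, H are pairwise adjacent, so at least 3 colors are needed.
So 2 colors are not enough.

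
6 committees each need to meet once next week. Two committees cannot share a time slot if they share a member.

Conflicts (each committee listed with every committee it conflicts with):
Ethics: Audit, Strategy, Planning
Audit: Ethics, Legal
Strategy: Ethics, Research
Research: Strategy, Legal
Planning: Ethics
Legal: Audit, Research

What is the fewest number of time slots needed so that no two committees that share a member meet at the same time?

The cycle Research-Legal-Audit-Ethics-Strategy-Research has odd length 5, so it cannot be 2-colored; at least 3 time slots are needed.
3 time slots suffice: time slot 1 → {Ethics, Legal}; time slot 2 → {Audit, Strategy, Planning}; time slot 3 → {Research}. No two conflicting committees share a time slot.

3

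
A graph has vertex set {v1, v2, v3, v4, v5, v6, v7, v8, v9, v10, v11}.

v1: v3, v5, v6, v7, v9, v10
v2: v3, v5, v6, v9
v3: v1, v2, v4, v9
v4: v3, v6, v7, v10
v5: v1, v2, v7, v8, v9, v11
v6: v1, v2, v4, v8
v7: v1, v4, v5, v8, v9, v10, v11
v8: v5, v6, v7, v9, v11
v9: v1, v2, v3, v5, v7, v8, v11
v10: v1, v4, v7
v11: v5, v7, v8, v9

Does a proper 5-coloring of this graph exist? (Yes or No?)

Yes

The chromatic number is 5. v5, v7, v8, v9, v11 are mutually adjacent (a clique of size 5), so at least 5 colors are needed.
5 colors suffice: v1=3, v2=3, v3=1, v4=2, v5=4, v6=1, v7=1, v8=3, v9=2, v10=4, v11=5.
That is already a proper 5-coloring.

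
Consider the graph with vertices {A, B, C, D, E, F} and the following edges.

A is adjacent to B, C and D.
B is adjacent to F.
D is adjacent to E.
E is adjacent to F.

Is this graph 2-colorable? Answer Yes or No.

The cycle B-A-D-E-F-B has odd length 5, so it cannot be 2-colored; at least 3 colors are needed.
So 2 colors are not enough.

No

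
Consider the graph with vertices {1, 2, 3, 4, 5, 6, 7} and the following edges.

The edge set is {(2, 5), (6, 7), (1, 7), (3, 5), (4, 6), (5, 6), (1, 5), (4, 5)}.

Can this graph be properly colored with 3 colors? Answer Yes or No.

The chromatic number is 3. 4, 5, 6 are mutually adjacent, so at least 3 colors are needed.
One proper 3-coloring: 1=b, 2=b, 3=b, 4=c, 5=a, 6=b, 7=a.
That is already a proper 3-coloring.

Yes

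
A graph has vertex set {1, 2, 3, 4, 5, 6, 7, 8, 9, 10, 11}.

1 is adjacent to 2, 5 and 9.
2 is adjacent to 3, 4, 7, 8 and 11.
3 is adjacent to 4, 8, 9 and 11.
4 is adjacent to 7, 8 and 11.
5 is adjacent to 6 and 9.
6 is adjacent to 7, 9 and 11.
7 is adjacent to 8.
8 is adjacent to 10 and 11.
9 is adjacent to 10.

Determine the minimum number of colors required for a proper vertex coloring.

5

2, 3, 4, 8, 11 form a clique, so at least 5 colors are needed.
5 colors suffice: color red → {2, 9}; color blue → {1, 6, 8}; color green → {4, 5, 10}; color yellow → {3, 7}; color purple → {11}. No two adjacent vertices share a color.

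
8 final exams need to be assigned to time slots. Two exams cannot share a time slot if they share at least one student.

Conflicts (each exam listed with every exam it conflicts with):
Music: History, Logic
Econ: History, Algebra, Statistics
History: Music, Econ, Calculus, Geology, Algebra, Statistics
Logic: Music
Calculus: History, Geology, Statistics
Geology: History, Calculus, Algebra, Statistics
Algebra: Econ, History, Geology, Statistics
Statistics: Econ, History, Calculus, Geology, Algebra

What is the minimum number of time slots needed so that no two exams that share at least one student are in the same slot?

4

History, Calculus, Geology, Statistics pairwise conflict, so at least 4 time slots are needed.
4 time slots suffice: Music=2, Econ=3, History=1, Logic=1, Calculus=4, Geology=3, Algebra=4, Statistics=2. No two conflicting exams share a time slot.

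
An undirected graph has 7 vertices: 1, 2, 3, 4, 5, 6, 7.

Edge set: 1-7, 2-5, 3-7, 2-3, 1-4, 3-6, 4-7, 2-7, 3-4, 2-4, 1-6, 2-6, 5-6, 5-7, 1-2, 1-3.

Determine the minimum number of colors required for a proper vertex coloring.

5

1, 2, 3, 4, 7 form a clique, so at least 5 colors are needed.
5 colors suffice: 1=green, 2=red, 3=yellow, 4=purple, 5=green, 6=blue, 7=blue. No two adjacent vertices share a color.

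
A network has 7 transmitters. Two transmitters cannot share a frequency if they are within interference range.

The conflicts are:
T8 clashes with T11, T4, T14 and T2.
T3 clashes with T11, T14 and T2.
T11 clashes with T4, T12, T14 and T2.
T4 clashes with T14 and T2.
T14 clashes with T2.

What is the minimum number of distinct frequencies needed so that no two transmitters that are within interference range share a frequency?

5

T8, T11, T4, T14, T2 all conflict with each other, so at least 5 frequencies are needed.
5 frequencies suffice: frequency 1 → {T11}; frequency 2 → {T12, T14}; frequency 3 → {T2}; frequency 4 → {T8, T3}; frequency 5 → {T4}. Each listed conflict is separated.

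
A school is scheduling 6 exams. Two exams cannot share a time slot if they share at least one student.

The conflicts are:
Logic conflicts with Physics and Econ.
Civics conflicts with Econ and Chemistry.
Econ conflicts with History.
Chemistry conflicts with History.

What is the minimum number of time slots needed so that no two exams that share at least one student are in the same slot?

2

Civics and Chemistry conflict, so at least 2 time slots are needed.
A valid assignment using 2 time slots: Logic=2, Physics=1, Civics=2, Econ=1, Chemistry=1, History=2. Every pair that conflicts lands in different time slots.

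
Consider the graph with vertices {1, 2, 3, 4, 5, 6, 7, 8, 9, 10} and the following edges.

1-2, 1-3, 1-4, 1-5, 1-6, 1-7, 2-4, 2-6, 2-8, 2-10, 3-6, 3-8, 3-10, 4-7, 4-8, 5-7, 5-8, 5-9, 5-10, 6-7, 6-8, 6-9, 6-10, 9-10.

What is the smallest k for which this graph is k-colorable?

3

5, 9, 10 form a triangle, so at least 3 colors are needed.
3 colors suffice: 1=b, 2=c, 3=c, 4=a, 5=a, 6=a, 7=c, 8=b, 9=c, 10=b. Every edge joins two different colors.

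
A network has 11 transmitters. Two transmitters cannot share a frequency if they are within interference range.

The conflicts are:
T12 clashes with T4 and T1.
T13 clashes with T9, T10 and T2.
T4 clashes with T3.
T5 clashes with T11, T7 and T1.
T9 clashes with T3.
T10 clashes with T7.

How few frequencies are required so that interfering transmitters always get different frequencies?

3

The cycle T3-T4-T12-T1-T5-T7-T10-T13-T9-T3 has odd length 9, so it cannot be 2-colored; at least 3 frequencies are needed.
3 frequencies suffice: frequency 1 → {T12, T13, T5, T3}; frequency 2 → {T4, T9, T11, T7, T2, T1}; frequency 3 → {T10}. Each listed conflict is separated.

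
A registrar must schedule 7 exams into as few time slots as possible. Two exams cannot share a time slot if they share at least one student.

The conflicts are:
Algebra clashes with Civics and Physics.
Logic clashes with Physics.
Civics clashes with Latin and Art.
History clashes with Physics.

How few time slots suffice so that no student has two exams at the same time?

Civics and Art conflict, so at least 2 time slots are needed.
A valid assignment using 2 time slots: Algebra=2, Logic=2, Civics=1, History=2, Physics=1, Latin=2, Art=2. Every pair that conflicts lands in different time slots.

2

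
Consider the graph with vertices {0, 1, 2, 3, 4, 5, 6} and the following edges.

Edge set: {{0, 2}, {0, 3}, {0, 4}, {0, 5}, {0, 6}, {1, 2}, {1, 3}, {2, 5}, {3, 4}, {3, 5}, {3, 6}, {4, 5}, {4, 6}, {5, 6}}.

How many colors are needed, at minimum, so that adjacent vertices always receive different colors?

5

0, 3, 4, 5, 6 are pairwise adjacent (a clique of size 5), so at least 5 colors are needed.
5 colors suffice: color a → {0, 1}; color b → {2, 3}; color c → {5}; color d → {4}; color e → {6}. Each edge has distinct colors on its endpoints.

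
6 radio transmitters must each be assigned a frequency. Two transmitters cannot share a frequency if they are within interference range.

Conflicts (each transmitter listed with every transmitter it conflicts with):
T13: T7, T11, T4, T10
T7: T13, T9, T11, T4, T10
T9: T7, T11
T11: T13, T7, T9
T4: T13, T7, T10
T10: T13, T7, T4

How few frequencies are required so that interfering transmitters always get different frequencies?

T13, T7, T4, T10 all conflict with each other, so at least 4 frequencies are needed.
4 frequencies suffice: frequency 1 → {T7}; frequency 2 → {T13, T9}; frequency 3 → {T11, T10}; frequency 4 → {T4}. Each listed conflict is separated.

4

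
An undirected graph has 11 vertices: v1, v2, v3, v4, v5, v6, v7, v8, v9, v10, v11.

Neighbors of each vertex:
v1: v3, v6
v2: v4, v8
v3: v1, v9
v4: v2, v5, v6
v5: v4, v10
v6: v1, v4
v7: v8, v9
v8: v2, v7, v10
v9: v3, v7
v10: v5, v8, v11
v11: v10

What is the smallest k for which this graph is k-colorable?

3

The cycle v10-v8-v2-v4-v5-v10 has odd length 5, so it cannot be 2-colored; at least 3 colors are needed.
3 colors suffice: color 1 → {v1, v4, v7, v10}; color 2 → {v5, v6, v8, v9, v11}; color 3 → {v2, v3}. Every edge joins two different colors.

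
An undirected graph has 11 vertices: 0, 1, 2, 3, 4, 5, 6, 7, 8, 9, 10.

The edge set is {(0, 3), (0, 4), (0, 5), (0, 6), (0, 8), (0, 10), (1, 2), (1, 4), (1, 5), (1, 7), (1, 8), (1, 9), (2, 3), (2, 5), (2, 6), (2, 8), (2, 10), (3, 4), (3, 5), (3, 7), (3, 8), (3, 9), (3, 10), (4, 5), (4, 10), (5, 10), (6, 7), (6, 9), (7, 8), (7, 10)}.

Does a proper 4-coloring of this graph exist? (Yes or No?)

No

0, 3, 4, 5, 10 are mutually adjacent (a clique of size 5), so at least 5 colors are needed.
So 4 colors are not enough.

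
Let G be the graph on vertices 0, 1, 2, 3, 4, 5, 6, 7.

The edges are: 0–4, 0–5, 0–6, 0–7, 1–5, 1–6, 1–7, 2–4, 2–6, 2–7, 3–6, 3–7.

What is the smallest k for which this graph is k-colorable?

2

0 and 7 are adjacent, so at least 2 colors are needed.
2 colors suffice: color a → {4, 5, 6, 7}; color b → {0, 1, 2, 3}. Each edge has distinct colors on its endpoints.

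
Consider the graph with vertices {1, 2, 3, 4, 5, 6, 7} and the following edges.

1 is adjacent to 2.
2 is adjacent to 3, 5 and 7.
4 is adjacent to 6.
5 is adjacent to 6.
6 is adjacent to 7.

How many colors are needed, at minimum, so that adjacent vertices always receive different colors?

2

4 and 6 are adjacent, so at least 2 colors are needed.
2 colors suffice: color a → {2, 6}; color b → {1, 3, 4, 5, 7}. Every edge joins two different colors.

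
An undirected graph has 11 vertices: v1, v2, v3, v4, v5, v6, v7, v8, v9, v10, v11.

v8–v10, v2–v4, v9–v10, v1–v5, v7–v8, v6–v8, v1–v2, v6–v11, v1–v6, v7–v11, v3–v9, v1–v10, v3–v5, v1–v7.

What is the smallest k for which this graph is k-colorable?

The cycle v9-v10-v1-v5-v3-v9 has odd length 5, so it cannot be 2-colored; at least 3 colors are needed.
3 colors suffice: v1=1, v2=2, v3=2, v4=1, v5=3, v6=2, v7=2, v8=1, v9=1, v10=2, v11=1. No two adjacent vertices share a color.

3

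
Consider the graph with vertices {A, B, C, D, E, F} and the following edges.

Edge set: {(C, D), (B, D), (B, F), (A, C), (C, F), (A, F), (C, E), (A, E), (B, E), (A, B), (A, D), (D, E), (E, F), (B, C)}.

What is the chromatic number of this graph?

5

A, B, C, E, F form a clique, so at least 5 colors are needed.
5 colors suffice: color 1 → {E}; color 2 → {C}; color 3 → {B}; color 4 → {A}; color 5 → {D, F}. No two adjacent vertices share a color.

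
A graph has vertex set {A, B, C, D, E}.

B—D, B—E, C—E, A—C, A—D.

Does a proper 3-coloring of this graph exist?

The chromatic number is 3. The cycle C-A-D-B-E-C has odd length 5, so it cannot be 2-colored; at least 3 colors are needed.
3 colors suffice: color 1 → {D, E}; color 2 → {A, B}; color 3 → {C}.
That is already a proper 3-coloring.

Yes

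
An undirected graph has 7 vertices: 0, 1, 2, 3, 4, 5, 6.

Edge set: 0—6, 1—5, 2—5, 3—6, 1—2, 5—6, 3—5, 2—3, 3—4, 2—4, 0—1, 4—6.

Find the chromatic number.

3

2, 3, 5 are mutually adjacent, so at least 3 colors are needed.
One proper 3-coloring: 0=b, 1=c, 2=a, 3=c, 4=b, 5=b, 6=a. Each edge has distinct colors on its endpoints.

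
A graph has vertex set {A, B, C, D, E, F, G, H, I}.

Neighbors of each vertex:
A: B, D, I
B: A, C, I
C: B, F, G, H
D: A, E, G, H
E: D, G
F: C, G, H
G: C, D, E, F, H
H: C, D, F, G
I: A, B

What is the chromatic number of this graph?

4

C, F, G, H form a clique, so at least 4 colors are needed.
4 colors suffice: color 1 → {B, G}; color 2 → {C, D, I}; color 3 → {A, E, H}; color 4 → {F}. Every edge joins two different colors.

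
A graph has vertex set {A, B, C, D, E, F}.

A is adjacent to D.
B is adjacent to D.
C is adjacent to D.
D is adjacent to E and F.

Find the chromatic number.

2

C and D are adjacent, so at least 2 colors are needed.
One proper 2-coloring: A=2, B=2, C=2, D=1, E=2, F=2. Every edge joins two different colors.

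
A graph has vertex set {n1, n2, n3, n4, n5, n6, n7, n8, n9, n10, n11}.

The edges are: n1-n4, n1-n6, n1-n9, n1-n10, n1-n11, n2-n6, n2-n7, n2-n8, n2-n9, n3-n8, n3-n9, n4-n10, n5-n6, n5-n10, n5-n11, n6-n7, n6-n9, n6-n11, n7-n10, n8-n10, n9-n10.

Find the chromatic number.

3

n1, n4, n10 are pairwise adjacent, so at least 3 colors are needed.
3 colors suffice: color red → {n3, n6, n10}; color blue → {n1, n2, n5}; color green → {n4, n7, n8, n9, n11}. Each edge has distinct colors on its endpoints.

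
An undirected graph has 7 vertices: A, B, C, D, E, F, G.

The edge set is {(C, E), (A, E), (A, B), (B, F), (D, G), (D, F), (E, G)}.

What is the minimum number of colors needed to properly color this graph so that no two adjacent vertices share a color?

E and G are adjacent, so at least 2 colors are needed.
2 colors suffice: color 1 → {B, D, E}; color 2 → {A, C, F, G}. No two adjacent vertices share a color.

2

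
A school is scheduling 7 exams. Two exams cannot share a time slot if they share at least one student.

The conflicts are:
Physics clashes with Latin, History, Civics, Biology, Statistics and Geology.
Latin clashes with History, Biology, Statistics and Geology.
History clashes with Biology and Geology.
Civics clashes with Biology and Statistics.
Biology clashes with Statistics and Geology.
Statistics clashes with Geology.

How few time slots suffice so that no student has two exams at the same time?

5

Physics, Latin, History, Biology, Geology pairwise conflict, so at least 5 time slots are needed.
A valid assignment using 5 time slots: Physics=1, Latin=3, History=5, Civics=3, Biology=2, Statistics=5, Geology=4. No two conflicting exams share a time slot.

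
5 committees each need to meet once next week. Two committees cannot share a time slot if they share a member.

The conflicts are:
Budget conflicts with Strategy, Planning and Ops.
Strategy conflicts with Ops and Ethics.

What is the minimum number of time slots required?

3

Budget, Strategy, Ops all conflict with each other, so at least 3 time slots are needed.
3 time slots suffice: time slot 1 → {Budget, Ethics}; time slot 2 → {Strategy, Planning}; time slot 3 → {Ops}. No two conflicting committees share a time slot.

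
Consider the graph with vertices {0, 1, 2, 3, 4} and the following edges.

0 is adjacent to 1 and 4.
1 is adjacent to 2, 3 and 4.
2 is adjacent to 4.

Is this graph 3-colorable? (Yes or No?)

Yes

The chromatic number is 3. 0, 1, 4 form a triangle, so at least 3 colors are needed.
3 colors suffice: 0=green, 1=red, 2=green, 3=blue, 4=blue.
That is already a proper 3-coloring.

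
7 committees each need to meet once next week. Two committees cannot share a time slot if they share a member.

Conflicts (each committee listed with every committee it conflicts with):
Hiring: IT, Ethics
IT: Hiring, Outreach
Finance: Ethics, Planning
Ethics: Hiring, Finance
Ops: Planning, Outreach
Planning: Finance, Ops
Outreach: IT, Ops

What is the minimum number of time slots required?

3

The cycle Outreach-IT-Hiring-Ethics-Finance-Planning-Ops-Outreach has odd length 7, so it cannot be 2-colored; at least 3 time slots are needed.
A valid assignment using 3 time slots: Hiring=2, IT=3, Finance=2, Ethics=1, Ops=2, Planning=1, Outreach=1. Each listed conflict is separated.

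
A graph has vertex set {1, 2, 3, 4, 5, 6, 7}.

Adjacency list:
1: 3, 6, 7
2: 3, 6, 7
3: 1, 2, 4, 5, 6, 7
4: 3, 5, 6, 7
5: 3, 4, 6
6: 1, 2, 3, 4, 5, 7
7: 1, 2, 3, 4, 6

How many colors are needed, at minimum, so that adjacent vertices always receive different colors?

2, 3, 6, 7 are pairwise adjacent (a clique of size 4), so at least 4 colors are needed.
4 colors suffice: color red → {3}; color blue → {6}; color green → {5, 7}; color yellow → {1, 2, 4}. No two adjacent vertices share a color.

4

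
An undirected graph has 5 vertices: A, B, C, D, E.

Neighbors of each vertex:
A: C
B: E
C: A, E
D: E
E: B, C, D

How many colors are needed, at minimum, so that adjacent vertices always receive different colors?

A and C are adjacent, so at least 2 colors are needed.
2 colors suffice: color 1 → {A, E}; color 2 → {B, C, D}. Each edge has distinct colors on its endpoints.

2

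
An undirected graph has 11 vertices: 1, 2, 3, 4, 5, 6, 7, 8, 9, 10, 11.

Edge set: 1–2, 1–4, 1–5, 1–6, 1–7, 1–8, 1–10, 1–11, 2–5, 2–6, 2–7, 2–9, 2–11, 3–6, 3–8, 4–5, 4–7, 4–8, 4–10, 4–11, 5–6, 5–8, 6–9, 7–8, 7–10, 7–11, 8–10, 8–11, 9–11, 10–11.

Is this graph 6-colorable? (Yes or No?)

Yes

The chromatic number is 6. 1, 4, 7, 8, 10, 11 form a clique, so at least 6 colors are needed.
One proper 6-coloring: 1=red, 2=green, 3=red, 4=yellow, 5=blue, 6=yellow, 7=purple, 8=green, 9=red, 10=orange, 11=blue.
That is already a proper 6-coloring.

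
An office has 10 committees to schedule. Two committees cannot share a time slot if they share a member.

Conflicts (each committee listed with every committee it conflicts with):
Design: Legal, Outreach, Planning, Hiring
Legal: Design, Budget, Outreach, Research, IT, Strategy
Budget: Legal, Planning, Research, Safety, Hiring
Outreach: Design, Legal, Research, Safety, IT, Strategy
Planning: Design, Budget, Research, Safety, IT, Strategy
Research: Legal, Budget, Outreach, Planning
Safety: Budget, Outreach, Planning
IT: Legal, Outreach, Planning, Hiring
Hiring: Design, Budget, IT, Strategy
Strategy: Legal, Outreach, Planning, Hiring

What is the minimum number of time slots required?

3

Budget, Planning, Safety all conflict with each other, so at least 3 time slots are needed.
3 time slots suffice: time slot 1 → {Legal, Planning, Hiring}; time slot 2 → {Budget, Outreach}; time slot 3 → {Design, Research, Safety, IT, Strategy}. Every pair that conflicts lands in different time slots.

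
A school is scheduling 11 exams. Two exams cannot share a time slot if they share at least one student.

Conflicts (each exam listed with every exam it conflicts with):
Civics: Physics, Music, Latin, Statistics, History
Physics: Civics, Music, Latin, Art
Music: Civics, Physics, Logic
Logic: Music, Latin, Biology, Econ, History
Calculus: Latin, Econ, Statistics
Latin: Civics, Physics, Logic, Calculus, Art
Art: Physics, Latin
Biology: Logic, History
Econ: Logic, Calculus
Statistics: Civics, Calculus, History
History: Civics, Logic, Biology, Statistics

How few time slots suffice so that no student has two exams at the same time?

Civics, Physics, Music all conflict with each other, so at least 3 time slots are needed.
Using 3 time slots: Civics=2, Physics=3, Music=1, Logic=2, Calculus=2, Latin=1, Art=2, Biology=3, Econ=1, Statistics=3, History=1. Each listed conflict is separated.

3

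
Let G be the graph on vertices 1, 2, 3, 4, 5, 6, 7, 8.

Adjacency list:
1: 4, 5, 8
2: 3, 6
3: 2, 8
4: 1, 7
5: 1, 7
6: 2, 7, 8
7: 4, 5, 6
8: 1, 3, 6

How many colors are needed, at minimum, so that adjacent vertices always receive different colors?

The cycle 6-7-5-1-8-6 has odd length 5, so it cannot be 2-colored; at least 3 colors are needed.
3 colors suffice: 1=blue, 2=red, 3=blue, 4=green, 5=green, 6=blue, 7=red, 8=red. Each edge has distinct colors on its endpoints.

3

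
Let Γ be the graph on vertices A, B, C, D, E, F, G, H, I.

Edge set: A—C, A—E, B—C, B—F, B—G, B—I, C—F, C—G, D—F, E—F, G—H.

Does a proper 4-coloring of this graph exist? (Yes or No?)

Yes

The chromatic number is 3. B, C, F are pairwise adjacent, so at least 3 colors are needed.
3 colors suffice: color 1 → {A, F, G, I}; color 2 → {C, D, E, H}; color 3 → {B}.
Since 4 ≥ 3, a proper 4-coloring certainly exists.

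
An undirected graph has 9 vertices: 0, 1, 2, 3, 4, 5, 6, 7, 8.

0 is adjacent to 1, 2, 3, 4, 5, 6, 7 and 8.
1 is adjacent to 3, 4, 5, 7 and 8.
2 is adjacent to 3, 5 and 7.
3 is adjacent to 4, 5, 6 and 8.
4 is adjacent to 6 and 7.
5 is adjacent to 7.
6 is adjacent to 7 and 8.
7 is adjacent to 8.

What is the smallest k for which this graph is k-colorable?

0, 1, 5, 7 are mutually adjacent (a clique of size 4), so at least 4 colors are needed.
A valid assignment using 4 colors: 0=a, 1=c, 2=c, 3=b, 4=d, 5=d, 6=c, 7=b, 8=d. Every edge joins two different colors.

4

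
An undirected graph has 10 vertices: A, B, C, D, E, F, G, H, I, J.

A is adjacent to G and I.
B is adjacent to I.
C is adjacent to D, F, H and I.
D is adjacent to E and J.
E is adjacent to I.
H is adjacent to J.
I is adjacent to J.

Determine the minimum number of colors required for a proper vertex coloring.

D and J are adjacent, so at least 2 colors are needed.
2 colors suffice: A=blue, B=blue, C=blue, D=red, E=blue, F=red, G=red, H=red, I=red, J=blue. Each edge has distinct colors on its endpoints.

2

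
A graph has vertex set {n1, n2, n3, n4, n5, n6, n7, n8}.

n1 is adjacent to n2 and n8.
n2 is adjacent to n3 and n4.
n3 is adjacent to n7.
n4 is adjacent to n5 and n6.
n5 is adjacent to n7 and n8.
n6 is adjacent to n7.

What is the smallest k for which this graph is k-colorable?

3

The cycle n7-n5-n4-n2-n3-n7 has odd length 5, so it cannot be 2-colored; at least 3 colors are needed.
3 colors suffice: n1=1, n2=2, n3=3, n4=1, n5=2, n6=2, n7=1, n8=3. Each edge has distinct colors on its endpoints.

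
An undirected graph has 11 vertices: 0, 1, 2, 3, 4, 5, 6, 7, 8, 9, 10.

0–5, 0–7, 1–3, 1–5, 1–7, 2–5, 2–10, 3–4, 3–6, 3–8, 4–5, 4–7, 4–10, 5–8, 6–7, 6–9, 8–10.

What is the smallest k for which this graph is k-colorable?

8 and 10 are adjacent, so at least 2 colors are needed.
2 colors suffice: color a → {3, 5, 7, 9, 10}; color b → {0, 1, 2, 4, 6, 8}. No two adjacent vertices share a color.

2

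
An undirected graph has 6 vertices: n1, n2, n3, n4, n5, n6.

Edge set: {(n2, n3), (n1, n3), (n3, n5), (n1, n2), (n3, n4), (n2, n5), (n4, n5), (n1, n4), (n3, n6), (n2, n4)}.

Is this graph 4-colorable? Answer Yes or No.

Yes

The chromatic number is 4. n1, n2, n3, n4 form a clique, so at least 4 colors are needed.
4 colors suffice: color R → {n3}; color B → {n4, n6}; color G → {n2}; color Y → {n1, n5}.
That is already a proper 4-coloring.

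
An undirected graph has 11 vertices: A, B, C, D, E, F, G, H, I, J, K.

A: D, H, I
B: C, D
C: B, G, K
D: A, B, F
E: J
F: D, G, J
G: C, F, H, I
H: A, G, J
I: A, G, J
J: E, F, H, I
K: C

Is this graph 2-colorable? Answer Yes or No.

The cycle A-H-G-F-D-A has odd length 5, so it cannot be 2-colored; at least 3 colors are needed.
So 2 colors are not enough.

No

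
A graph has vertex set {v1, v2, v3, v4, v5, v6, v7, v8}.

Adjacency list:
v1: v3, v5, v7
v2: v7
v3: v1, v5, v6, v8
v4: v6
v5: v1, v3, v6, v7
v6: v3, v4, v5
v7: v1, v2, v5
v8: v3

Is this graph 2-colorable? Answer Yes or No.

No

v1, v5, v7 form a triangle, so at least 3 colors are needed.
So 2 colors are not enough.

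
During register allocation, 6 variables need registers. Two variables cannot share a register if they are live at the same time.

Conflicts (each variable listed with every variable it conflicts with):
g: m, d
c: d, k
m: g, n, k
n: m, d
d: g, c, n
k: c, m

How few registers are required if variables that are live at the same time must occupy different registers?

The cycle n-m-k-c-d-n has odd length 5, so it cannot be 2-colored; at least 3 registers are needed.
3 registers suffice: register 1 → {m, d}; register 2 → {g, n, k}; register 3 → {c}. Each listed conflict is separated.

3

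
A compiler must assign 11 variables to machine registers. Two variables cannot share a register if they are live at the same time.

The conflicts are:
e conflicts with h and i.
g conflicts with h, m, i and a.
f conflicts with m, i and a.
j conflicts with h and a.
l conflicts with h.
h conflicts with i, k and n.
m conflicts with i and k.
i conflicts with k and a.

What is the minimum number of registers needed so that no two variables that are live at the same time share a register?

3

g, m, i all conflict with each other, so at least 3 registers are needed.
A valid assignment using 3 registers: e=3, g=3, f=3, j=1, l=1, h=2, m=2, i=1, k=3, n=1, a=2. No two conflicting variables share a register.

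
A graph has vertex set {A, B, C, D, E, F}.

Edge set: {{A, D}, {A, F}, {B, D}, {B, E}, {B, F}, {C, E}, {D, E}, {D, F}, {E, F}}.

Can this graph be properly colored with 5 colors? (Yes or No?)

Yes

The chromatic number is 4. B, D, E, F are pairwise adjacent (a clique of size 4), so at least 4 colors are needed.
One proper 4-coloring: A=2, B=4, C=1, D=3, E=2, F=1.
Since 5 ≥ 4, a proper 5-coloring certainly exists.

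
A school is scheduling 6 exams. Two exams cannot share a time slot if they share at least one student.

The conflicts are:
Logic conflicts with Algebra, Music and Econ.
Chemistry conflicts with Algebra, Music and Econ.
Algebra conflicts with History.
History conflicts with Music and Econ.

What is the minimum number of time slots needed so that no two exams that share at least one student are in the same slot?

2

Chemistry and Music conflict, so at least 2 time slots are needed.
A valid assignment using 2 time slots: Logic=2, Chemistry=2, Algebra=1, History=2, Music=1, Econ=1. Each listed conflict is separated.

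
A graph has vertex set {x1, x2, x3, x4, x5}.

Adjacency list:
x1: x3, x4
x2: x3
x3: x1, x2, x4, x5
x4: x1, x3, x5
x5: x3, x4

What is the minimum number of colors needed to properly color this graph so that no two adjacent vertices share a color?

x3, x4, x5 are pairwise adjacent, so at least 3 colors are needed.
A valid assignment using 3 colors: x1=3, x2=2, x3=1, x4=2, x5=3. No two adjacent vertices share a color.

3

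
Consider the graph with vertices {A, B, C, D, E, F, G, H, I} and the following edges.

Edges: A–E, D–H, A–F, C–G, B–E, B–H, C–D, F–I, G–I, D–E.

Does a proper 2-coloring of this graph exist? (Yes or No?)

No

The cycle F-I-G-C-D-E-A-F has odd length 7, so it cannot be 2-colored; at least 3 colors are needed.
So 2 colors are not enough.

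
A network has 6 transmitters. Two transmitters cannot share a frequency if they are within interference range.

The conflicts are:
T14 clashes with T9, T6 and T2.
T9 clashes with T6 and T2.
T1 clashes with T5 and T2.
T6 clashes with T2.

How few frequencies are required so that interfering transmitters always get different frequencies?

4

T14, T9, T6, T2 pairwise conflict, so at least 4 frequencies are needed.
A valid assignment using 4 frequencies: T14=2, T9=3, T1=2, T6=4, T5=1, T2=1. Each listed conflict is separated.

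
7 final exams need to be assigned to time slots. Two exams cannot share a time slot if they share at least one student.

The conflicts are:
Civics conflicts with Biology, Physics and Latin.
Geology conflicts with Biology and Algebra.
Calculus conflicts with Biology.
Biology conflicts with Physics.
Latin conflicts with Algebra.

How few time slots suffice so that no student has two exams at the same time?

3

Civics, Biology, Physics are mutually in conflict, so at least 3 time slots are needed.
3 time slots suffice: Civics=2, Geology=2, Calculus=2, Biology=1, Physics=3, Latin=3, Algebra=1. Each listed conflict is separated.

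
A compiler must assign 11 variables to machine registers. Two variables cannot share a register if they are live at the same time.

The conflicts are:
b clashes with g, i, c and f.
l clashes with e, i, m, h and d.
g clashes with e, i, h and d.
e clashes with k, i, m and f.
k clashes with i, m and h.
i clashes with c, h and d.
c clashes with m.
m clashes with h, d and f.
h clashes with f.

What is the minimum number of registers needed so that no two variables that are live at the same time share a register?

3

g, i, h are mutually in conflict, so at least 3 registers are needed.
3 registers suffice: b=2, l=3, g=3, e=2, k=3, i=1, c=3, m=1, h=2, d=2, f=3. No two conflicting variables share a register.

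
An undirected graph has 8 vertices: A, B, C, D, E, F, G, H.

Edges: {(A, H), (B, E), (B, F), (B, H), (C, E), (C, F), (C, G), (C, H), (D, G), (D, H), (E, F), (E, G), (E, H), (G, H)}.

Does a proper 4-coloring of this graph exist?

The chromatic number is 4. C, E, G, H are mutually adjacent (a clique of size 4), so at least 4 colors are needed.
One proper 4-coloring: A=blue, B=green, C=yellow, D=blue, E=blue, F=red, G=green, H=red.
That is already a proper 4-coloring.

Yes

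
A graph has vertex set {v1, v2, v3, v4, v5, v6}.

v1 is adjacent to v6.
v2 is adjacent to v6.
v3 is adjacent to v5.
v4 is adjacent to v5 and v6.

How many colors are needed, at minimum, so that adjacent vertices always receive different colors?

2

v2 and v6 are adjacent, so at least 2 colors are needed.
2 colors suffice: color R → {v5, v6}; color B → {v1, v2, v3, v4}. Each edge has distinct colors on its endpoints.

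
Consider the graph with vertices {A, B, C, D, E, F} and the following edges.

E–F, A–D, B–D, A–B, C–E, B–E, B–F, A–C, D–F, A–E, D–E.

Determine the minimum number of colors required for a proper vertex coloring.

A, B, D, E are mutually adjacent (a clique of size 4), so at least 4 colors are needed.
4 colors suffice: color 1 → {E}; color 2 → {B, C}; color 3 → {A, F}; color 4 → {D}. Every edge joins two different colors.

4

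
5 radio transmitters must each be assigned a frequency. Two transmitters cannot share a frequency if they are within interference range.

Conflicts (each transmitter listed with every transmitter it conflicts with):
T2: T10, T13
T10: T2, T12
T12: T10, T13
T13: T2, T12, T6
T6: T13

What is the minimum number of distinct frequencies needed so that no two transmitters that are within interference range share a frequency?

2

T2 and T10 conflict, so at least 2 frequencies are needed.
Using 2 frequencies: T2=2, T10=1, T12=2, T13=1, T6=2. No two conflicting transmitters share a frequency.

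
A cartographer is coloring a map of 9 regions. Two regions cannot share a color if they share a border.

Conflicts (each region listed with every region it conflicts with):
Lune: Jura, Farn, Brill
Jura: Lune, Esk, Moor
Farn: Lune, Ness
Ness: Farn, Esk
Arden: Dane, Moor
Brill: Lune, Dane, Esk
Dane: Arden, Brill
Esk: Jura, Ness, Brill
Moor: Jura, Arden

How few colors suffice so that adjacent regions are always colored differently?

3

The cycle Brill-Lune-Farn-Ness-Esk-Brill has odd length 5, so it cannot be 2-colored; at least 3 colors are needed.
3 colors suffice: Lune=2, Jura=1, Farn=1, Ness=3, Arden=1, Brill=1, Dane=2, Esk=2, Moor=2. Each listed conflict is separated.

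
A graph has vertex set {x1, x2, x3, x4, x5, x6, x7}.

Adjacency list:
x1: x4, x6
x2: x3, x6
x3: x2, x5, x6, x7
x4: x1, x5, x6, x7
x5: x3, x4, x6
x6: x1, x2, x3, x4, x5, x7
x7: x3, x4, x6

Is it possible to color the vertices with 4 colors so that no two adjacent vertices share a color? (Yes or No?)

Yes

The chromatic number is 3. x1, x4, x6 are pairwise adjacent, so at least 3 colors are needed.
3 colors suffice: color 1 → {x6}; color 2 → {x3, x4}; color 3 → {x1, x2, x5, x7}.
Since 4 ≥ 3, a proper 4-coloring certainly exists.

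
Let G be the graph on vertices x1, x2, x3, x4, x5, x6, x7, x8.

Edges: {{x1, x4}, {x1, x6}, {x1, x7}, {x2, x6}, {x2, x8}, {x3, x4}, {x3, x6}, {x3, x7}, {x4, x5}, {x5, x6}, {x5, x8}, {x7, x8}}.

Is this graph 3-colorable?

Yes

The chromatic number is 3. The cycle x7-x1-x4-x5-x8-x7 has odd length 5, so it cannot be 2-colored; at least 3 colors are needed.
One proper 3-coloring: x1=blue, x2=blue, x3=blue, x4=red, x5=blue, x6=red, x7=green, x8=red.
That is already a proper 3-coloring.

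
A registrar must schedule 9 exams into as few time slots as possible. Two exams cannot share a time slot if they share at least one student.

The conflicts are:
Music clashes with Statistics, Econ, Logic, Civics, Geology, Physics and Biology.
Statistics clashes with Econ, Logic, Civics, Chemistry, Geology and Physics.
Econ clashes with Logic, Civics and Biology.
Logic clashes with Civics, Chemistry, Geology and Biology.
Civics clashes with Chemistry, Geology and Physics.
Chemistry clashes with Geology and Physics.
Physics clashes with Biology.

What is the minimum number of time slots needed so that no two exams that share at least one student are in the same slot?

5

Statistics, Logic, Civics, Chemistry, Geology are mutually in conflict, so at least 5 time slots are needed.
A valid assignment using 5 time slots: Music=4, Statistics=1, Econ=5, Logic=2, Civics=3, Chemistry=4, Geology=5, Physics=2, Biology=1. No two conflicting exams share a time slot.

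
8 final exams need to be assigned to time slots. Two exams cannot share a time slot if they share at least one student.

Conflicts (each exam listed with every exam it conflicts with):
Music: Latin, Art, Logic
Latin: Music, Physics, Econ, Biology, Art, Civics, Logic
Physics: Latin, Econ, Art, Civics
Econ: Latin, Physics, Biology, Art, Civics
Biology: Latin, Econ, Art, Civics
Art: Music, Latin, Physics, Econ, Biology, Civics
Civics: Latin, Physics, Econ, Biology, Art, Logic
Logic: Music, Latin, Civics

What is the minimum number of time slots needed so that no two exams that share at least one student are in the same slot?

5

Latin, Econ, Biology, Art, Civics are mutually in conflict, so at least 5 time slots are needed.
A valid assignment using 5 time slots: Music=2, Latin=1, Physics=5, Econ=4, Biology=5, Art=3, Civics=2, Logic=3. Each listed conflict is separated.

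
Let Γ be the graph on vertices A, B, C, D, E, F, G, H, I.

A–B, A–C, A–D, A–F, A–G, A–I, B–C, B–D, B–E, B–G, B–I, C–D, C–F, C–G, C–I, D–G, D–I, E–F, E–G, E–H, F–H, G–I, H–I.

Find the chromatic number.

A, B, C, D, G, I are pairwise adjacent (a clique of size 6), so at least 6 colors are needed.
6 colors suffice: color 1 → {E, I}; color 2 → {F, G}; color 3 → {B, H}; color 4 → {A}; color 5 → {C}; color 6 → {D}. No two adjacent vertices share a color.

6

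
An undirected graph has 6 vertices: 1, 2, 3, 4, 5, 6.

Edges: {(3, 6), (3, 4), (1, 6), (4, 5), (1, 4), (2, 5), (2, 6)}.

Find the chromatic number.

3

The cycle 4-5-2-6-3-4 has odd length 5, so it cannot be 2-colored; at least 3 colors are needed.
A valid assignment using 3 colors: 1=blue, 2=blue, 3=blue, 4=red, 5=green, 6=red. Each edge has distinct colors on its endpoints.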